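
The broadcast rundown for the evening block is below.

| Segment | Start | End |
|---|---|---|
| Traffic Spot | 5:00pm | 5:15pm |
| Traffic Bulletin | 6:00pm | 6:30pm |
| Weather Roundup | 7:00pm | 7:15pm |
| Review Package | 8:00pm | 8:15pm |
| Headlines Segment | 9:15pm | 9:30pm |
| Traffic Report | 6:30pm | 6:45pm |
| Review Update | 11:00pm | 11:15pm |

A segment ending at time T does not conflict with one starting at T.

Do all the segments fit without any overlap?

Sorted by start: Traffic Spot, Traffic Bulletin, Traffic Report, Weather Roundup, Review Package, Headlines Segment, Review Update.
Traffic Bulletin starts after Traffic Spot ends, so nothing later overlaps Traffic Spot either.
Traffic Report starts exactly when Traffic Bulletin ends (back-to-back, no overlap), so nothing later overlaps Traffic Bulletin either.
Weather Roundup starts after Traffic Report ends, so nothing later overlaps Traffic Report either.
Review Package starts after Weather Roundup ends, so nothing later overlaps Weather Roundup either.
Headlines Segment starts after Review Package ends, so nothing later overlaps Review Package either.
Review Update starts after Headlines Segment ends.
Every pair is clear; the schedule has no overlaps.

Yes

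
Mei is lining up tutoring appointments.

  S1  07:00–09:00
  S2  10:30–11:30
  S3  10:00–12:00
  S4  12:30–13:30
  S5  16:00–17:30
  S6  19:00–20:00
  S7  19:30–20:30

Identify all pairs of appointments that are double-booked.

Two intervals overlap when each starts before the other ends.
Sorted by start: S1, S3, S2, S4, S5, S6, S7.
S3 starts after S1 ends; S1 is clear from here.
S2 starts before S3 ends → S3 and S2 overlap.
S4 starts after S3 ends; S3 is clear from here.
S4 starts after S2 ends; S2 is clear from here.
S5 starts after S4 ends; S4 is clear from here.
S6 starts after S5 ends; S5 is clear from here.
S7 starts before S6 ends → S6 and S7 overlap.

S2 & S3, S6 & S7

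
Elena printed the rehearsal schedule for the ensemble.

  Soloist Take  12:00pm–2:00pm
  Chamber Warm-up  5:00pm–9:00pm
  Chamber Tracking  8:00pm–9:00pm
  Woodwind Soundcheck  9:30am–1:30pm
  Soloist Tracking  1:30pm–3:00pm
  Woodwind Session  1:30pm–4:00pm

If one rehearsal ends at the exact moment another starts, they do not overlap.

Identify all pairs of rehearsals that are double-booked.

Chamber Tracking & Chamber Warm-up, Soloist Take & Soloist Tracking, Soloist Take & Woodwind Session, Soloist Take & Woodwind Soundcheck, Soloist Tracking & Woodwind Session

Sorted by start: Woodwind Soundcheck, Soloist Take, Woodwind Session, Soloist Tracking, Chamber Warm-up, Chamber Tracking.
Soloist Take starts before Woodwind Soundcheck ends → Woodwind Soundcheck and Soloist Take overlap.
Woodwind Session starts exactly when Woodwind Soundcheck ends (back-to-back, no overlap); Woodwind Soundcheck is clear from here.
Woodwind Session starts before Soloist Take ends → Soloist Take and Woodwind Session overlap.
Soloist Tracking starts before Soloist Take ends → Soloist Take and Soloist Tracking overlap.
Chamber Warm-up starts after Soloist Take ends; Soloist Take is clear from here.
Soloist Tracking starts before Woodwind Session ends → Woodwind Session and Soloist Tracking overlap.
Chamber Warm-up starts after Woodwind Session ends; Woodwind Session is clear from here.
Chamber Warm-up starts after Soloist Tracking ends; Soloist Tracking is clear from here.
Chamber Tracking starts before Chamber Warm-up ends → Chamber Warm-up and Chamber Tracking overlap.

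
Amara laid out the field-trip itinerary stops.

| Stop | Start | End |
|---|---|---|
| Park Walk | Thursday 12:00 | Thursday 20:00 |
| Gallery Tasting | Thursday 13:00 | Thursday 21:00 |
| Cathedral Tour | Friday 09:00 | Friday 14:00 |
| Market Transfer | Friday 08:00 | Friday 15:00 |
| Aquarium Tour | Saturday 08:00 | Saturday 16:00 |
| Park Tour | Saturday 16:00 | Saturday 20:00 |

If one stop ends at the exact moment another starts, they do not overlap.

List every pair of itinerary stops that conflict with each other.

Two intervals overlap when each starts before the other ends.
Sorted by start: Park Walk, Gallery Tasting, Market Transfer, Cathedral Tour, Aquarium Tour, Park Tour.
Gallery Tasting starts before Park Walk ends → Park Walk and Gallery Tasting overlap.
Market Transfer starts after Park Walk ends, so nothing later overlaps Park Walk either.
Market Transfer starts after Gallery Tasting ends, so nothing later overlaps Gallery Tasting either.
Cathedral Tour starts before Market Transfer ends → Market Transfer and Cathedral Tour overlap.
Aquarium Tour starts after Market Transfer ends, so nothing later overlaps Market Transfer either.
Aquarium Tour starts after Cathedral Tour ends, so nothing later overlaps Cathedral Tour either.
Park Tour starts exactly when Aquarium Tour ends (back-to-back, no overlap).

Cathedral Tour & Market Transfer, Gallery Tasting & Park Walk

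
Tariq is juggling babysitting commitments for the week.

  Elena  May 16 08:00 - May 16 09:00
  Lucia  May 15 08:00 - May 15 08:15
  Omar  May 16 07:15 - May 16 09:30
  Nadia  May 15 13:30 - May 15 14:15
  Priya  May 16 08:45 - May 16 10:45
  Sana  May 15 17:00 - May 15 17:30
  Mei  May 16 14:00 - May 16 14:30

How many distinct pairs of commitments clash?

Sorted by start: Lucia, Nadia, Sana, Omar, Elena, Priya, Mei.
Nadia starts after Lucia ends — done with Lucia.
Sana starts after Nadia ends — done with Nadia.
Omar starts after Sana ends — done with Sana.
Elena starts before Omar ends → Omar and Elena overlap.
Priya starts before Omar ends → Omar and Priya overlap.
Mei starts after Omar ends.
Priya starts before Elena ends → Elena and Priya overlap.
Mei starts after Elena ends.
Mei starts after Priya ends.
Overlapping pairs: Elena & Omar, Elena & Priya, Omar & Priya — 3 in total.

3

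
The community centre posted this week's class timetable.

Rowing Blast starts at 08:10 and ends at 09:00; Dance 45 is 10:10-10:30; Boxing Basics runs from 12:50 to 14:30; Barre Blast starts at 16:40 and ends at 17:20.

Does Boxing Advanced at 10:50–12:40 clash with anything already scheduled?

Rowing Blast: ends 09:00 at or before Boxing Advanced starts 10:50 → clear.
Dance 45: ends 10:30 at or before Boxing Advanced starts 10:50 → clear.
Boxing Basics: starts 12:50 at or after Boxing Advanced ends 12:40 → clear.
Barre Blast: starts 16:40 at or after Boxing Advanced ends 12:40 → clear.

No — it doesn't clash with anything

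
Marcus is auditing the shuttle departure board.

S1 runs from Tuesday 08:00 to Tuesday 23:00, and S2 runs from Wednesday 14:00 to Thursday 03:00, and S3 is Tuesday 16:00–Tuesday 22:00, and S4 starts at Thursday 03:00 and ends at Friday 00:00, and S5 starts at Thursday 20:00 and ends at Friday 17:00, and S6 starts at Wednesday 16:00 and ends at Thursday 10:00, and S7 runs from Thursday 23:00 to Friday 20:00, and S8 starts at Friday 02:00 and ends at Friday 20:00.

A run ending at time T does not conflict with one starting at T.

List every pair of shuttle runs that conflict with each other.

Sorted by start: S1, S3, S2, S6, S4, S5, S7, S8.
S3 starts before S1 ends → S1 and S3 overlap.
S2 starts after S1 ends — done with S1.
S2 starts after S3 ends — done with S3.
S6 starts before S2 ends → S2 and S6 overlap.
S4 starts exactly when S2 ends (back-to-back, no overlap) — done with S2.
S4 starts before S6 ends → S6 and S4 overlap.
S5 starts after S6 ends — done with S6.
S5 starts before S4 ends → S4 and S5 overlap.
S7 starts before S4 ends → S4 and S7 overlap.
S8 starts after S4 ends.
S7 starts before S5 ends → S5 and S7 overlap.
S8 starts before S5 ends → S5 and S8 overlap.
S8 starts before S7 ends → S7 and S8 overlap.

S1 & S3, S2 & S6, S4 & S5, S4 & S6, S4 & S7, S5 & S7, S5 & S8, S7 & S8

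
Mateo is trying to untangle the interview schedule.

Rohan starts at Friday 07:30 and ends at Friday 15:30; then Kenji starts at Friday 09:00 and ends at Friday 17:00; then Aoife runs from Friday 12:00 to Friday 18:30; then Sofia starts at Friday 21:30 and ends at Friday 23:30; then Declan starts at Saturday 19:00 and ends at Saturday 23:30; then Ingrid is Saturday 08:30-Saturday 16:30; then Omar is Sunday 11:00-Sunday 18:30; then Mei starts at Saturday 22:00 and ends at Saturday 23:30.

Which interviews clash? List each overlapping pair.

Aoife & Kenji, Aoife & Rohan, Declan & Mei, Kenji & Rohan

Sorted by start: Rohan, Kenji, Aoife, Sofia, Ingrid, Declan, Mei, Omar.
Kenji starts before Rohan ends → Rohan and Kenji overlap.
Aoife starts before Rohan ends → Rohan and Aoife overlap.
Sofia starts after Rohan ends; Rohan is clear from here.
Aoife starts before Kenji ends → Kenji and Aoife overlap.
Sofia starts after Kenji ends; Kenji is clear from here.
Sofia starts after Aoife ends; Aoife is clear from here.
Ingrid starts after Sofia ends; Sofia is clear from here.
Declan starts after Ingrid ends; Ingrid is clear from here.
Mei starts before Declan ends → Declan and Mei overlap.
Omar starts after Declan ends.
Omar starts after Mei ends.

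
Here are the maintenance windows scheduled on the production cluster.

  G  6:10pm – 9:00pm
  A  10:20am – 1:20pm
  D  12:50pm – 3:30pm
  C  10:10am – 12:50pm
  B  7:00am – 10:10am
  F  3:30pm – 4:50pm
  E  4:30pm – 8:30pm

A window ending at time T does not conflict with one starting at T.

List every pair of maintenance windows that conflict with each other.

A & C, A & D, E & F, E & G

Two intervals overlap when each starts before the other ends.
Sorted by start: B, C, A, D, F, E, G.
C starts exactly when B ends (back-to-back, no overlap) — done with B.
A starts before C ends → C and A overlap.
D starts exactly when C ends (back-to-back, no overlap) — done with C.
D starts before A ends → A and D overlap.
F starts after A ends — done with A.
F starts exactly when D ends (back-to-back, no overlap) — done with D.
E starts before F ends → F and E overlap.
G starts after F ends.
G starts before E ends → E and G overlap.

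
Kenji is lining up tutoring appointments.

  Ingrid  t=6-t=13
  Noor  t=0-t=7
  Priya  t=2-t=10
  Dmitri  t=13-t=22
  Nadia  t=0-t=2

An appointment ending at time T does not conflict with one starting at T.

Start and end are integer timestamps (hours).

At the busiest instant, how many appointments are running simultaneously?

3

Sort all start/end points and keep a running count:
t=0 start Nadia → 1
t=0 start Noor → 2
t=2 end Nadia → 1
t=2 start Priya → 2
t=6 start Ingrid → 3
t=7 end Noor → 2
t=10 end Priya → 1
t=13 end Ingrid → 0
t=13 start Dmitri → 1
t=22 end Dmitri → 0
Peak is 3, at t=6 (Ingrid, Noor, Priya).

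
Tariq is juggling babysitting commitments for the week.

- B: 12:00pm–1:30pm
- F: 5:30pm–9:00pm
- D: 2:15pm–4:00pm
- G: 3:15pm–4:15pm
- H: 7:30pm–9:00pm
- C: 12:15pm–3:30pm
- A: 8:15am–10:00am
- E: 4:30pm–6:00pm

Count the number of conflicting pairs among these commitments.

6

Sorted by start: A, B, C, D, G, E, F, H.
B starts after A ends, so nothing later overlaps A either.
C starts before B ends → B and C overlap.
D starts after B ends, so nothing later overlaps B either.
D starts before C ends → C and D overlap.
G starts before C ends → C and G overlap.
E starts after C ends, so nothing later overlaps C either.
G starts before D ends → D and G overlap.
E starts after D ends, so nothing later overlaps D either.
E starts after G ends, so nothing later overlaps G either.
F starts before E ends → E and F overlap.
H starts after E ends.
H starts before F ends → F and H overlap.
Overlapping pairs: B & C, C & D, C & G, D & G, E & F, F & H — 6 in total.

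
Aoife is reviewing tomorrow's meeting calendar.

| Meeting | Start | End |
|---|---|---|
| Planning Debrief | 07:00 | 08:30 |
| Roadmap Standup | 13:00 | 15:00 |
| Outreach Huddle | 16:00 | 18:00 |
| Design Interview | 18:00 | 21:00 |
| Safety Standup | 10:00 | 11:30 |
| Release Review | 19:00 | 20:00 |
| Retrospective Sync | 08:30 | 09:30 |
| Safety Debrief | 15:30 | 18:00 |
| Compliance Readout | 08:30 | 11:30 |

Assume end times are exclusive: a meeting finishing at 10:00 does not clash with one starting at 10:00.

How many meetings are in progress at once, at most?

2

Walk through starts and ends in time order (an end at T is processed before a start at T):
07:00 start Planning Debrief → 1
08:30 end Planning Debrief → 0
08:30 start Compliance Readout → 1
08:30 start Retrospective Sync → 2
09:30 end Retrospective Sync → 1
10:00 start Safety Standup → 2
11:30 end Compliance Readout → 1
11:30 end Safety Standup → 0
13:00 start Roadmap Standup → 1
15:00 end Roadmap Standup → 0
15:30 start Safety Debrief → 1
16:00 start Outreach Huddle → 2
18:00 end Outreach Huddle → 1
18:00 end Safety Debrief → 0
18:00 start Design Interview → 1
19:00 start Release Review → 2
20:00 end Release Review → 1
21:00 end Design Interview → 0
Peak is 2, at 08:30 (Compliance Readout, Retrospective Sync).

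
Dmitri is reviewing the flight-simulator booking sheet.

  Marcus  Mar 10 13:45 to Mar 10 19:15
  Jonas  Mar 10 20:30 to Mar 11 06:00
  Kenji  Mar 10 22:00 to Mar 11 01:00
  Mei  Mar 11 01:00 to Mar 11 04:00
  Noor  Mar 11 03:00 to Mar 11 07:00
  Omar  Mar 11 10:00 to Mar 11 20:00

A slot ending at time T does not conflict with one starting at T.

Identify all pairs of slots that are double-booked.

Jonas & Kenji, Jonas & Mei, Jonas & Noor, Mei & Noor

Check each pair: they overlap iff neither finishes before the other starts.
Sorted by start: Marcus, Jonas, Kenji, Mei, Noor, Omar.
Jonas starts after Marcus ends, so Marcus has no further overlaps.
Kenji starts before Jonas ends → Jonas and Kenji overlap.
Mei starts before Jonas ends → Jonas and Mei overlap.
Noor starts before Jonas ends → Jonas and Noor overlap.
Omar starts after Jonas ends.
Mei starts exactly when Kenji ends (back-to-back, no overlap), so Kenji has no further overlaps.
Noor starts before Mei ends → Mei and Noor overlap.
Omar starts after Mei ends.
Omar starts after Noor ends.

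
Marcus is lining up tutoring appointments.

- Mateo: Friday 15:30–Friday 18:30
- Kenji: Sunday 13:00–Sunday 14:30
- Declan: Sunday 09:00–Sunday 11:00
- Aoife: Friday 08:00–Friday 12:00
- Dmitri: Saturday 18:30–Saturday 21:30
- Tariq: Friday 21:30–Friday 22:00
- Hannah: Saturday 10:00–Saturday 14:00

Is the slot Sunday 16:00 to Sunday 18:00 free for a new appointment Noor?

Aoife: ends Friday 12:00 at or before Noor starts Sunday 16:00 → clear.
Mateo: ends Friday 18:30 at or before Noor starts Sunday 16:00 → clear.
Tariq: ends Friday 22:00 at or before Noor starts Sunday 16:00 → clear.
Hannah: ends Saturday 14:00 at or before Noor starts Sunday 16:00 → clear.
Dmitri: ends Saturday 21:30 at or before Noor starts Sunday 16:00 → clear.
Declan: ends Sunday 11:00 at or before Noor starts Sunday 16:00 → clear.
Kenji: ends Sunday 14:30 at or before Noor starts Sunday 16:00 → clear.

Yes — the slot is free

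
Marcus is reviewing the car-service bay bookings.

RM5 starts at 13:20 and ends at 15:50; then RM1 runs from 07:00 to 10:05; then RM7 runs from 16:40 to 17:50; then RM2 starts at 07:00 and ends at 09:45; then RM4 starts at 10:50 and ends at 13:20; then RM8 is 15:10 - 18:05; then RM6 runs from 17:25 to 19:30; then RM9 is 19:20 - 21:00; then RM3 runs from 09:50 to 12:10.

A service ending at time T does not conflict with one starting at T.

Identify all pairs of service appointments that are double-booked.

Two intervals overlap when each starts before the other ends.
Sorted by start: RM1, RM2, RM3, RM4, RM5, RM8, RM7, RM6, RM9.
RM2 starts before RM1 ends → RM1 and RM2 overlap.
RM3 starts before RM1 ends → RM1 and RM3 overlap.
RM4 starts after RM1 ends; RM1 is clear from here.
RM3 starts after RM2 ends; RM2 is clear from here.
RM4 starts before RM3 ends → RM3 and RM4 overlap.
RM5 starts after RM3 ends; RM3 is clear from here.
RM5 starts exactly when RM4 ends (back-to-back, no overlap); RM4 is clear from here.
RM8 starts before RM5 ends → RM5 and RM8 overlap.
RM7 starts after RM5 ends; RM5 is clear from here.
RM7 starts before RM8 ends → RM8 and RM7 overlap.
RM6 starts before RM8 ends → RM8 and RM6 overlap.
RM9 starts after RM8 ends.
RM6 starts before RM7 ends → RM7 and RM6 overlap.
RM9 starts after RM7 ends.
RM9 starts before RM6 ends → RM6 and RM9 overlap.

RM1 & RM2, RM1 & RM3, RM3 & RM4, RM5 & RM8, RM6 & RM7, RM6 & RM8, RM6 & RM9, RM7 & RM8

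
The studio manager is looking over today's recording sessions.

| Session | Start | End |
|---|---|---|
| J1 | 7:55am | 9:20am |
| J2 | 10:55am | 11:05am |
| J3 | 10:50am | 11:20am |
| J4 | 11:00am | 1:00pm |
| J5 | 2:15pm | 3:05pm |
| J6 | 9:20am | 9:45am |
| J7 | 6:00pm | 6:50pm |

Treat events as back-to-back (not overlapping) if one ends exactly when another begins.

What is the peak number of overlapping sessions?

3

Walk through starts and ends in time order (an end at T is processed before a start at T):
7:55am start J1 → 1
9:20am end J1 → 0
9:20am start J6 → 1
9:45am end J6 → 0
10:50am start J3 → 1
10:55am start J2 → 2
11:00am start J4 → 3
11:05am end J2 → 2
11:20am end J3 → 1
1:00pm end J4 → 0
2:15pm start J5 → 1
3:05pm end J5 → 0
6:00pm start J7 → 1
6:50pm end J7 → 0
Peak is 3, at 11:00am (J2, J3, J4).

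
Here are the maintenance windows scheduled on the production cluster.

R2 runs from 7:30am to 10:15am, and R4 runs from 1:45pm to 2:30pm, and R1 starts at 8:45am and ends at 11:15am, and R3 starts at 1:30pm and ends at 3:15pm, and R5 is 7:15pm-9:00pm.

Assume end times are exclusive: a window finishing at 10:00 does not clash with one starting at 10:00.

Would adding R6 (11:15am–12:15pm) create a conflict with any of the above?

No — it doesn't clash with anything

R2: ends 10:15am at or before R6 starts 11:15am → clear.
R1: ends 11:15am at or before R6 starts 11:15am → clear.
R3: starts 1:30pm at or after R6 ends 12:15pm → clear.
R4: starts 1:45pm at or after R6 ends 12:15pm → clear.
R5: starts 7:15pm at or after R6 ends 12:15pm → clear.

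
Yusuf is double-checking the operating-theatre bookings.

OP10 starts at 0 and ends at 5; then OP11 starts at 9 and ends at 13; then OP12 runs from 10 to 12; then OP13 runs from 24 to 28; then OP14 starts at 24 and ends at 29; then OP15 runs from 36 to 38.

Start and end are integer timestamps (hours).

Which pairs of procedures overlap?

OP11 & OP12, OP13 & OP14

Sorted by start: OP10, OP11, OP12, OP13, OP14, OP15.
OP11 starts after OP10 ends, so OP10 has no further overlaps.
OP12 starts before OP11 ends → OP11 and OP12 overlap.
OP13 starts after OP11 ends, so OP11 has no further overlaps.
OP13 starts after OP12 ends, so OP12 has no further overlaps.
OP14 starts before OP13 ends → OP13 and OP14 overlap.
OP15 starts after OP13 ends.
OP15 starts after OP14 ends.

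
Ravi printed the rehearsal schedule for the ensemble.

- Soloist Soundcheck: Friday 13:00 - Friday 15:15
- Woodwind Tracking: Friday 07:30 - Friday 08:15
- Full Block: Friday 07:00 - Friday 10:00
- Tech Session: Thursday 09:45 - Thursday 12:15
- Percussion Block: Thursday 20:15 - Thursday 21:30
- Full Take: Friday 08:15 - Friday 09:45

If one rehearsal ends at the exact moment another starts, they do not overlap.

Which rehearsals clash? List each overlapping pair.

Sorted by start: Tech Session, Percussion Block, Full Block, Woodwind Tracking, Full Take, Soloist Soundcheck.
Percussion Block starts after Tech Session ends; Tech Session is clear from here.
Full Block starts after Percussion Block ends; Percussion Block is clear from here.
Woodwind Tracking starts before Full Block ends → Full Block and Woodwind Tracking overlap.
Full Take starts before Full Block ends → Full Block and Full Take overlap.
Soloist Soundcheck starts after Full Block ends.
Full Take starts exactly when Woodwind Tracking ends (back-to-back, no overlap); Woodwind Tracking is clear from here.
Soloist Soundcheck starts after Full Take ends.

Full Block & Full Take, Full Block & Woodwind Tracking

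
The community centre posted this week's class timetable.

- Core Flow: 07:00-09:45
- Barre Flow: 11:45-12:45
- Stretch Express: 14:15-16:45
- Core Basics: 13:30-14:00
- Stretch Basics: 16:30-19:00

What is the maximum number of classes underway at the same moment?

2

Walk through starts and ends in time order (an end at T is processed before a start at T):
07:00 start Core Flow → 1
09:45 end Core Flow → 0
11:45 start Barre Flow → 1
12:45 end Barre Flow → 0
13:30 start Core Basics → 1
14:00 end Core Basics → 0
14:15 start Stretch Express → 1
16:30 start Stretch Basics → 2
16:45 end Stretch Express → 1
19:00 end Stretch Basics → 0
Peak is 2, at 16:30 (Stretch Basics, Stretch Express).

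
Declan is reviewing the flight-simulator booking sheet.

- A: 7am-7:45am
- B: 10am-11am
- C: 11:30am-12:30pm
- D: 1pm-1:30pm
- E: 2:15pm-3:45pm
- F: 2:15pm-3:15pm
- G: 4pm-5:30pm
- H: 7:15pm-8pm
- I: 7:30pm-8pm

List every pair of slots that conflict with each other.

Check each pair: they overlap iff neither finishes before the other starts.
Sorted by start: A, B, C, D, E, F, G, H, I.
B starts after A ends — done with A.
C starts after B ends — done with B.
D starts after C ends — done with C.
E starts after D ends — done with D.
F starts before E ends → E and F overlap.
G starts after E ends — done with E.
G starts after F ends — done with F.
H starts after G ends — done with G.
I starts before H ends → H and I overlap.

E & F, H & I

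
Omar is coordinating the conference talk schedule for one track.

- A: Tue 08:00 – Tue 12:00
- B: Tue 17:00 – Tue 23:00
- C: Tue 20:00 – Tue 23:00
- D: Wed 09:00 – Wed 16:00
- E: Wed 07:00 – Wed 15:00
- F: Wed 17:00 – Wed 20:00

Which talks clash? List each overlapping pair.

B & C, D & E

Sorted by start: A, B, C, E, D, F.
B starts after A ends, so A has no further overlaps.
C starts before B ends → B and C overlap.
E starts after B ends, so B has no further overlaps.
E starts after C ends, so C has no further overlaps.
D starts before E ends → E and D overlap.
F starts after E ends.
F starts after D ends.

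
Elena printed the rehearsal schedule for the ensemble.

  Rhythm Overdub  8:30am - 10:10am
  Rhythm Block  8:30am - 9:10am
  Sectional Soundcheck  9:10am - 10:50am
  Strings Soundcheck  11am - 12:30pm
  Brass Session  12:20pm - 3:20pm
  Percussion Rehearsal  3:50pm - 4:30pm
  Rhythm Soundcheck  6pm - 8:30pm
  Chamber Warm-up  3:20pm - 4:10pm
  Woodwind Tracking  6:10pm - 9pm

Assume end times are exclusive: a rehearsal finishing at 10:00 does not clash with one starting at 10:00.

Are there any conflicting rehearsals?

Sorted by start: Rhythm Overdub, Rhythm Block, Sectional Soundcheck, Strings Soundcheck, Brass Session, Chamber Warm-up, Percussion Rehearsal, Rhythm Soundcheck, Woodwind Tracking.
Rhythm Block starts before Rhythm Overdub ends → Rhythm Overdub and Rhythm Block overlap.
That's a conflict, so the schedule is not conflict-free.

Yes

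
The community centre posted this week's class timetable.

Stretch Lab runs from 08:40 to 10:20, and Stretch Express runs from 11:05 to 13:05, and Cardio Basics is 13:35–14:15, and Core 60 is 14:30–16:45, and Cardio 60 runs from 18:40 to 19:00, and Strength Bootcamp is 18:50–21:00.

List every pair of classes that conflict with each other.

Sorted by start: Stretch Lab, Stretch Express, Cardio Basics, Core 60, Cardio 60, Strength Bootcamp.
Stretch Express starts after Stretch Lab ends, so nothing later overlaps Stretch Lab either.
Cardio Basics starts after Stretch Express ends, so nothing later overlaps Stretch Express either.
Core 60 starts after Cardio Basics ends, so nothing later overlaps Cardio Basics either.
Cardio 60 starts after Core 60 ends, so nothing later overlaps Core 60 either.
Strength Bootcamp starts before Cardio 60 ends → Cardio 60 and Strength Bootcamp overlap.

Cardio 60 & Strength Bootcamp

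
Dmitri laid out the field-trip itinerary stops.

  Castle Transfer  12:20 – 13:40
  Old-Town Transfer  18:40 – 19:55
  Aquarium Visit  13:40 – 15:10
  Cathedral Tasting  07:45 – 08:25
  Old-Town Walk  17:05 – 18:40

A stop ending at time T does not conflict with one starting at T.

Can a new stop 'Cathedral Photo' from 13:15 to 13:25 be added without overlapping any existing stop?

Cathedral Tasting: ends 08:25 at or before Cathedral Photo starts 13:15 → clear.
Castle Transfer: starts 12:20 before Cathedral Photo ends 13:25, and ends 13:40 after Cathedral Photo starts 13:15 → overlap.
Aquarium Visit: starts 13:40 at or after Cathedral Photo ends 13:25 → clear.
Old-Town Walk: starts 17:05 at or after Cathedral Photo ends 13:25 → clear.
Old-Town Transfer: starts 18:40 at or after Cathedral Photo ends 13:25 → clear.
Cathedral Photo overlaps Castle Transfer.

No — it overlaps Castle Transfer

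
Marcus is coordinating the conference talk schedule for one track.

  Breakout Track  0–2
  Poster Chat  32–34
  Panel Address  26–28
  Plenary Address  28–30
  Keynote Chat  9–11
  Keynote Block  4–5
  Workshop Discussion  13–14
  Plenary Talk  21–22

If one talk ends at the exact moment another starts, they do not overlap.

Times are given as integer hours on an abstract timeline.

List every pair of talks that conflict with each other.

no overlapping pairs

Sorted by start: Breakout Track, Keynote Block, Keynote Chat, Workshop Discussion, Plenary Talk, Panel Address, Plenary Address, Poster Chat.
Keynote Block starts after Breakout Track ends; Breakout Track is clear from here.
Keynote Chat starts after Keynote Block ends; Keynote Block is clear from here.
Workshop Discussion starts after Keynote Chat ends; Keynote Chat is clear from here.
Plenary Talk starts after Workshop Discussion ends; Workshop Discussion is clear from here.
Panel Address starts after Plenary Talk ends; Plenary Talk is clear from here.
Plenary Address starts exactly when Panel Address ends (back-to-back, no overlap); Panel Address is clear from here.
Poster Chat starts after Plenary Address ends.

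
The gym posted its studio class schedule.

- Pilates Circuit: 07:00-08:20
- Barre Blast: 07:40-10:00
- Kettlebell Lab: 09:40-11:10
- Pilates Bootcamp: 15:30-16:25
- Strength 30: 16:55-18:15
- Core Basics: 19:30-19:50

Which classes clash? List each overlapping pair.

Barre Blast & Kettlebell Lab, Barre Blast & Pilates Circuit

Check each pair: they overlap iff neither finishes before the other starts.
Sorted by start: Pilates Circuit, Barre Blast, Kettlebell Lab, Pilates Bootcamp, Strength 30, Core Basics.
Barre Blast starts before Pilates Circuit ends → Pilates Circuit and Barre Blast overlap.
Kettlebell Lab starts after Pilates Circuit ends; Pilates Circuit is clear from here.
Kettlebell Lab starts before Barre Blast ends → Barre Blast and Kettlebell Lab overlap.
Pilates Bootcamp starts after Barre Blast ends; Barre Blast is clear from here.
Pilates Bootcamp starts after Kettlebell Lab ends; Kettlebell Lab is clear from here.
Strength 30 starts after Pilates Bootcamp ends; Pilates Bootcamp is clear from here.
Core Basics starts after Strength 30 ends.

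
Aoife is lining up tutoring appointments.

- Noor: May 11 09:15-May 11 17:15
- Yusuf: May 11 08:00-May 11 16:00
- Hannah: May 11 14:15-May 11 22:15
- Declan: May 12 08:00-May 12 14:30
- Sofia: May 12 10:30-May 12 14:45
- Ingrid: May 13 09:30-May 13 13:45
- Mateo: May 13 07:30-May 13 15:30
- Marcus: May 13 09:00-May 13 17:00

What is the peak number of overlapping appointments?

3

Sort all start/end points and keep a running count:
May 11 08:00 start Yusuf → 1
May 11 09:15 start Noor → 2
May 11 14:15 start Hannah → 3
May 11 16:00 end Yusuf → 2
May 11 17:15 end Noor → 1
May 11 22:15 end Hannah → 0
May 12 08:00 start Declan → 1
May 12 10:30 start Sofia → 2
May 12 14:30 end Declan → 1
May 12 14:45 end Sofia → 0
May 13 07:30 start Mateo → 1
May 13 09:00 start Marcus → 2
May 13 09:30 start Ingrid → 3
May 13 13:45 end Ingrid → 2
May 13 15:30 end Mateo → 1
May 13 17:00 end Marcus → 0
Peak is 3, at May 11 14:15 (Hannah, Noor, Yusuf).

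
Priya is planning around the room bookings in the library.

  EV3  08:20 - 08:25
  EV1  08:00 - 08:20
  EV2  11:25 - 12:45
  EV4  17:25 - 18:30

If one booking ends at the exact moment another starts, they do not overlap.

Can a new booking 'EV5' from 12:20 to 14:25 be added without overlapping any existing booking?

No — it overlaps EV2

EV1: ends 08:20 at or before EV5 starts 12:20 → clear.
EV3: ends 08:25 at or before EV5 starts 12:20 → clear.
EV2: starts 11:25 before EV5 ends 14:25, and ends 12:45 after EV5 starts 12:20 → overlap.
EV4: starts 17:25 at or after EV5 ends 14:25 → clear.
EV5 overlaps EV2.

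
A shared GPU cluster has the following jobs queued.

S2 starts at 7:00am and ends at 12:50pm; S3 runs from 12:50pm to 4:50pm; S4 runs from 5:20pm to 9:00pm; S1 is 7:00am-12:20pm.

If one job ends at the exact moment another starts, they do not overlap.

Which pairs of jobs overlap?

Sorted by start: S1, S2, S3, S4.
S2 starts before S1 ends → S1 and S2 overlap.
S3 starts after S1 ends; S1 is clear from here.
S3 starts exactly when S2 ends (back-to-back, no overlap); S2 is clear from here.
S4 starts after S3 ends.

S1 & S2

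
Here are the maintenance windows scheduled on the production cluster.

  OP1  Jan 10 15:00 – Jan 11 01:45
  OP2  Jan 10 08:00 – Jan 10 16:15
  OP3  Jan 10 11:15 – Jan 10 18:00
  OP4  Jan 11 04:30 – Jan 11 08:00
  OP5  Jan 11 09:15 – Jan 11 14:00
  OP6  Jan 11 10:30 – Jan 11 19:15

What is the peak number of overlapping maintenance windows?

Sweep the timeline, counting +1 at each start and −1 at each end (ends before starts at a tie):
Jan 10 08:00 start OP2 → 1
Jan 10 11:15 start OP3 → 2
Jan 10 15:00 start OP1 → 3
Jan 10 16:15 end OP2 → 2
Jan 10 18:00 end OP3 → 1
Jan 11 01:45 end OP1 → 0
Jan 11 04:30 start OP4 → 1
Jan 11 08:00 end OP4 → 0
Jan 11 09:15 start OP5 → 1
Jan 11 10:30 start OP6 → 2
Jan 11 14:00 end OP5 → 1
Jan 11 19:15 end OP6 → 0
Peak is 3, at Jan 10 15:00 (OP1, OP2, OP3).

3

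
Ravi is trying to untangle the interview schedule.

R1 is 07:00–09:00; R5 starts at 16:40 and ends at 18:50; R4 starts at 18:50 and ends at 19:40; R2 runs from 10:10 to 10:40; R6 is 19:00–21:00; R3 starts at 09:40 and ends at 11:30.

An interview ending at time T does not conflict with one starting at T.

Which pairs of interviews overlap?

R2 & R3, R4 & R6

Two intervals overlap when each starts before the other ends.
Sorted by start: R1, R3, R2, R5, R4, R6.
R3 starts after R1 ends, so R1 has no further overlaps.
R2 starts before R3 ends → R3 and R2 overlap.
R5 starts after R3 ends, so R3 has no further overlaps.
R5 starts after R2 ends, so R2 has no further overlaps.
R4 starts exactly when R5 ends (back-to-back, no overlap), so R5 has no further overlaps.
R6 starts before R4 ends → R4 and R6 overlap.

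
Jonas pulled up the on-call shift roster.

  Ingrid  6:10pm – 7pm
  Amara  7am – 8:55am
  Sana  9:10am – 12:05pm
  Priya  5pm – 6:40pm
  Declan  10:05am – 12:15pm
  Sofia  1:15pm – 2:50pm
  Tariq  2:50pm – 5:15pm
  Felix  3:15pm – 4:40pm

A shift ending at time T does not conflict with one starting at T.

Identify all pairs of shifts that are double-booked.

Declan & Sana, Felix & Tariq, Ingrid & Priya, Priya & Tariq

Sorted by start: Amara, Sana, Declan, Sofia, Tariq, Felix, Priya, Ingrid.
Sana starts after Amara ends, so Amara has no further overlaps.
Declan starts before Sana ends → Sana and Declan overlap.
Sofia starts after Sana ends, so Sana has no further overlaps.
Sofia starts after Declan ends, so Declan has no further overlaps.
Tariq starts exactly when Sofia ends (back-to-back, no overlap), so Sofia has no further overlaps.
Felix starts before Tariq ends → Tariq and Felix overlap.
Priya starts before Tariq ends → Tariq and Priya overlap.
Ingrid starts after Tariq ends.
Priya starts after Felix ends, so Felix has no further overlaps.
Ingrid starts before Priya ends → Priya and Ingrid overlap.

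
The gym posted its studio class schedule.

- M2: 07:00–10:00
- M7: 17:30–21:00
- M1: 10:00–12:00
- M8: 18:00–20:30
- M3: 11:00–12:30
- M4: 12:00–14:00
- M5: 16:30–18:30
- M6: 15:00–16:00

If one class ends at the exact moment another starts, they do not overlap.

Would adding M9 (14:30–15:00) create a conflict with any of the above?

M2: ends 10:00 at or before M9 starts 14:30 → clear.
M1: ends 12:00 at or before M9 starts 14:30 → clear.
M3: ends 12:30 at or before M9 starts 14:30 → clear.
M4: ends 14:00 at or before M9 starts 14:30 → clear.
M6: starts 15:00 at or after M9 ends 15:00 → clear.
M5: starts 16:30 at or after M9 ends 15:00 → clear.
M7: starts 17:30 at or after M9 ends 15:00 → clear.
M8: starts 18:00 at or after M9 ends 15:00 → clear.

No — it doesn't clash with anything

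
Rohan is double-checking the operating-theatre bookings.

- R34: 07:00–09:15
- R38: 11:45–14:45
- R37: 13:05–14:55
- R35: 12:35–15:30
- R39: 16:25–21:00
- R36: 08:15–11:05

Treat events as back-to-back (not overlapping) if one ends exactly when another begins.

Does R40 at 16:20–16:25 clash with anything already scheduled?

R34: ends 09:15 at or before R40 starts 16:20 → clear.
R36: ends 11:05 at or before R40 starts 16:20 → clear.
R38: ends 14:45 at or before R40 starts 16:20 → clear.
R35: ends 15:30 at or before R40 starts 16:20 → clear.
R37: ends 14:55 at or before R40 starts 16:20 → clear.
R39: starts 16:25 at or after R40 ends 16:25 → clear.

No — it doesn't clash with anything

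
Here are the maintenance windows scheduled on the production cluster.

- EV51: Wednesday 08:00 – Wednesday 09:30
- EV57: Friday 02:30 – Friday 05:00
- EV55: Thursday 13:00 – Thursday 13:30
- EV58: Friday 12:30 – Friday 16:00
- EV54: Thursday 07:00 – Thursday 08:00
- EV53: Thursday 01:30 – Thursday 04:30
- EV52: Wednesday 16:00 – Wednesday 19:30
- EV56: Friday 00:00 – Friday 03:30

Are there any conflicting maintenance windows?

Sorted by start: EV51, EV52, EV53, EV54, EV55, EV56, EV57, EV58.
EV52 starts after EV51 ends; EV51 is clear from here.
EV53 starts after EV52 ends; EV52 is clear from here.
EV54 starts after EV53 ends; EV53 is clear from here.
EV55 starts after EV54 ends; EV54 is clear from here.
EV56 starts after EV55 ends; EV55 is clear from here.
EV57 starts before EV56 ends → EV56 and EV57 overlap.
That's a conflict, so the schedule is not conflict-free.

Yes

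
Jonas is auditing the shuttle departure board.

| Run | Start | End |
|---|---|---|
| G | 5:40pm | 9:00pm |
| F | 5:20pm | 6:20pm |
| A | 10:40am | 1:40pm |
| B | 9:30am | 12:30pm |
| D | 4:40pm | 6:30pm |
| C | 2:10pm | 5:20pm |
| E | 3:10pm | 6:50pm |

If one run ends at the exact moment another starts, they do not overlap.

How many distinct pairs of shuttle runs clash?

9

Sorted by start: B, A, C, E, D, F, G.
A starts before B ends → B and A overlap.
C starts after B ends — done with B.
C starts after A ends — done with A.
E starts before C ends → C and E overlap.
D starts before C ends → C and D overlap.
F starts exactly when C ends (back-to-back, no overlap) — done with C.
D starts before E ends → E and D overlap.
F starts before E ends → E and F overlap.
G starts before E ends → E and G overlap.
F starts before D ends → D and F overlap.
G starts before D ends → D and G overlap.
G starts before F ends → F and G overlap.
Overlapping pairs: A & B, C & D, C & E, D & E, D & F, D & G, E & F, E & G, F & G — 9 in total.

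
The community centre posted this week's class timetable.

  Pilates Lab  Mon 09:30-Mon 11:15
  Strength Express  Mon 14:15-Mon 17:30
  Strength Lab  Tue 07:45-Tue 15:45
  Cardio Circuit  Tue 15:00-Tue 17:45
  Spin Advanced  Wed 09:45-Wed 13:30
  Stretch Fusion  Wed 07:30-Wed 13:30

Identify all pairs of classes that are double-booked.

Cardio Circuit & Strength Lab, Spin Advanced & Stretch Fusion

Sorted by start: Pilates Lab, Strength Express, Strength Lab, Cardio Circuit, Stretch Fusion, Spin Advanced.
Strength Express starts after Pilates Lab ends; Pilates Lab is clear from here.
Strength Lab starts after Strength Express ends; Strength Express is clear from here.
Cardio Circuit starts before Strength Lab ends → Strength Lab and Cardio Circuit overlap.
Stretch Fusion starts after Strength Lab ends; Strength Lab is clear from here.
Stretch Fusion starts after Cardio Circuit ends; Cardio Circuit is clear from here.
Spin Advanced starts before Stretch Fusion ends → Stretch Fusion and Spin Advanced overlap.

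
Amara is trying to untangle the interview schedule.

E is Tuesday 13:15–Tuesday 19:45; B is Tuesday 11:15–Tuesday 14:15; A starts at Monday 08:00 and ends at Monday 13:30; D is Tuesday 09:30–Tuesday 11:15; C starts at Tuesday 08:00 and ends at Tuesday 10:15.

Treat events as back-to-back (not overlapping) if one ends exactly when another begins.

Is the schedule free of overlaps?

No

Two intervals overlap when each starts before the other ends.
Sorted by start: A, C, D, B, E.
C starts after A ends; A is clear from here.
D starts before C ends → C and D overlap.
That's a conflict, so the schedule is not conflict-free.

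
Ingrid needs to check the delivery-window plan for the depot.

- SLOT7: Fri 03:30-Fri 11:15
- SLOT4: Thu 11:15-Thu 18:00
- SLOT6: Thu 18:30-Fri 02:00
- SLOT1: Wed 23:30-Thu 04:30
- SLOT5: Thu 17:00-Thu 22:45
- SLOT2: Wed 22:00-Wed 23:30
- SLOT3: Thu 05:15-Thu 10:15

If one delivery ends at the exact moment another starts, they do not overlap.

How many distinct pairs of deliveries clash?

2

Check each pair: they overlap iff neither finishes before the other starts.
Sorted by start: SLOT2, SLOT1, SLOT3, SLOT4, SLOT5, SLOT6, SLOT7.
SLOT1 starts exactly when SLOT2 ends (back-to-back, no overlap) — done with SLOT2.
SLOT3 starts after SLOT1 ends — done with SLOT1.
SLOT4 starts after SLOT3 ends — done with SLOT3.
SLOT5 starts before SLOT4 ends → SLOT4 and SLOT5 overlap.
SLOT6 starts after SLOT4 ends — done with SLOT4.
SLOT6 starts before SLOT5 ends → SLOT5 and SLOT6 overlap.
SLOT7 starts after SLOT5 ends.
SLOT7 starts after SLOT6 ends.
Overlapping pairs: SLOT4 & SLOT5, SLOT5 & SLOT6 — 2 in total.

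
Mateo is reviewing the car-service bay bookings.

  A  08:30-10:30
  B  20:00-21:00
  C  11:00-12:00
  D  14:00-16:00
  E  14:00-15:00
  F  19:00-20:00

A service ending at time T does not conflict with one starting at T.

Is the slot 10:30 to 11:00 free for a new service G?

Yes — the slot is free

A: ends 10:30 at or before G starts 10:30 → clear.
C: starts 11:00 at or after G ends 11:00 → clear.
D: starts 14:00 at or after G ends 11:00 → clear.
E: starts 14:00 at or after G ends 11:00 → clear.
F: starts 19:00 at or after G ends 11:00 → clear.
B: starts 20:00 at or after G ends 11:00 → clear.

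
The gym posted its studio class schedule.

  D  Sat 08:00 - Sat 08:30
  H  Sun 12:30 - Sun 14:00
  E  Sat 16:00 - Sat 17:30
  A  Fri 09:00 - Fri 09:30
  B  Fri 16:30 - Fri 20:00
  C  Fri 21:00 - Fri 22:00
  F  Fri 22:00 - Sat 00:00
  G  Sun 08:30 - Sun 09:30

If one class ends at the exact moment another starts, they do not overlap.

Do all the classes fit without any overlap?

Two intervals overlap when each starts before the other ends.
Sorted by start: A, B, C, F, D, E, G, H.
B starts after A ends, so A has no further overlaps.
C starts after B ends, so B has no further overlaps.
F starts exactly when C ends (back-to-back, no overlap), so C has no further overlaps.
D starts after F ends, so F has no further overlaps.
E starts after D ends, so D has no further overlaps.
G starts after E ends, so E has no further overlaps.
H starts after G ends.
Every pair is clear; the schedule has no overlaps.

Yes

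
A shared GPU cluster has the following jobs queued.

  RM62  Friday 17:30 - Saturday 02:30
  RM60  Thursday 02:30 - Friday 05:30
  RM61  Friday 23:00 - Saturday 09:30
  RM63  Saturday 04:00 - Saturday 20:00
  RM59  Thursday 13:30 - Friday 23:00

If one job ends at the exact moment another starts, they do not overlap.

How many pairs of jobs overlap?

Sorted by start: RM60, RM59, RM62, RM61, RM63.
RM59 starts before RM60 ends → RM60 and RM59 overlap.
RM62 starts after RM60 ends, so nothing later overlaps RM60 either.
RM62 starts before RM59 ends → RM59 and RM62 overlap.
RM61 starts exactly when RM59 ends (back-to-back, no overlap), so nothing later overlaps RM59 either.
RM61 starts before RM62 ends → RM62 and RM61 overlap.
RM63 starts after RM62 ends.
RM63 starts before RM61 ends → RM61 and RM63 overlap.
Overlapping pairs: RM59 & RM60, RM59 & RM62, RM61 & RM62, RM61 & RM63 — 4 in total.

4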